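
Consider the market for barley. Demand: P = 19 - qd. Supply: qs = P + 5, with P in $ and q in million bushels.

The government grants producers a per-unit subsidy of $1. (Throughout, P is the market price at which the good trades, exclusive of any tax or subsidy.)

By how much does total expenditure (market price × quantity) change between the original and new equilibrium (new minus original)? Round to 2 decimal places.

Original equilibrium: 19 - P = P + 5 gives 14 = 2P, so P = 7 and q = 12.
Since sellers receive the price plus the subsidy, the effective supply curve becomes qs = P + 6.
Clearing the new market: 19 - P = P + 6, so P = 6.5 and q = 12.5.
Expenditure moves from 7×12 = 84 to 6.5×12.5 = 81.25; change = -2.75.

-2.75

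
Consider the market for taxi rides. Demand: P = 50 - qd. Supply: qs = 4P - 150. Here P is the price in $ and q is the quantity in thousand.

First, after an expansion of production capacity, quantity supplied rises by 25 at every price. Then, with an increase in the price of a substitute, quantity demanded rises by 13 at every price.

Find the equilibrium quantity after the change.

Solve the original market: 50 - P = 4P - 150, hence P = 40 and q = 10.
The new curves are qd = 63 - P (demand) and qs = 4P - 125 (supply).
Clearing the new market: 63 - P = 4P - 125, so P = 37.6 and q = 25.4.

25.4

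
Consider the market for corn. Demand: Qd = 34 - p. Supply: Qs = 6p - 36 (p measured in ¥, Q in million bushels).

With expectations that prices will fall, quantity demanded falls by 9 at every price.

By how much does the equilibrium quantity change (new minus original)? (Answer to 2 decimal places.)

-7.71

Before the shock: 34 - p = 6p - 36 ⇒ 70 = 7p ⇒ p = 10, Q = 24.
The shock moves the curves to Qd = 25 - p and Qs = 6p - 36.
Equate the new curves: 25 - p = 6p - 36, giving 61 = 7p, p = 61/7 ≈ 8.7143, Q = 114/7 ≈ 16.2857.
ΔQ = 16.2857 − 24 = -7.71.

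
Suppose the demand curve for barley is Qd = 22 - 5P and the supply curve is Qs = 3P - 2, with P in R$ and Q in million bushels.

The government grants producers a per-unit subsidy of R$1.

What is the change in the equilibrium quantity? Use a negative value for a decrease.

Solve the original market: 22 - 5P = 3P - 2, hence P = 3 and Q = 7.
Since sellers receive the price plus the subsidy, the effective supply curve becomes Qs = 3P + 1.
Equate the new curves: 22 - 5P = 3P + 1, giving 21 = 8P, P = 2.625, Q = 8.875.
ΔQ = 8.875 − 7 = +1.875.

+1.875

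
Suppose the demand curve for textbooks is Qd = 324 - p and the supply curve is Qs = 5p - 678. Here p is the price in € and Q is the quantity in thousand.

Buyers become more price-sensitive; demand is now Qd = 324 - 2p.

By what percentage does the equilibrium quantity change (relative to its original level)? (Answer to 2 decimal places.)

Before the shock: 324 - p = 5p - 678 ⇒ 1002 = 6p ⇒ p = 167, Q = 157.
The shock moves the curves to Qd = 324 - 2p and Qs = 5p - 678.
Equate the new curves: 324 - 2p = 5p - 678, giving 1002 = 7p, p = 1002/7 ≈ 143.1429, Q = 264/7 ≈ 37.7143.
%ΔQ = (37.7143 − 157) / 157 × 100 = -75.98%.

-75.98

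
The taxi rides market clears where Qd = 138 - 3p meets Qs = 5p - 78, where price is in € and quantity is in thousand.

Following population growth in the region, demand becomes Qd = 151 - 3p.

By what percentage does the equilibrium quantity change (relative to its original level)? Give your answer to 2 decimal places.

+14.25

Before the shock: 138 - 3p = 5p - 78 ⇒ 216 = 8p ⇒ p = 27, Q = 57.
The shock moves the curves to Qd = 151 - 3p and Qs = 5p - 78.
Clearing the new market: 151 - 3p = 5p - 78, so p = 28.625 and Q = 65.125.
%ΔQ = (65.125 − 57) / 57 × 100 = +14.25%.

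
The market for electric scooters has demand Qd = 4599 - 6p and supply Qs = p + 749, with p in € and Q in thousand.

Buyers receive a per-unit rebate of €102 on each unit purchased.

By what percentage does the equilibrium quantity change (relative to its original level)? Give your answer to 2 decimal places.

Initially, 4599 - 6p = p + 749, so 3850 = 7p and p = 550, Q = 1299.
Since buyers' out-of-pocket price is the market price minus the rebate, the effective demand curve becomes Qd = 5211 - 6p.
Setting them equal: 5211 - 6p = p + 749 → 4462 = 7p, so p = 4462/7 ≈ 637.4286 and Q = 9705/7 ≈ 1386.4286.
%ΔQ = (1386.4286 − 1299) / 1299 × 100 = +6.73%.

+6.73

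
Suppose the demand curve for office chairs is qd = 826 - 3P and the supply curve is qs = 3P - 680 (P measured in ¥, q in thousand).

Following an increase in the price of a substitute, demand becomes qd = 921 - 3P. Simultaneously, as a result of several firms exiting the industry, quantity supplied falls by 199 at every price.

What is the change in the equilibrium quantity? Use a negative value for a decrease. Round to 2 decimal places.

Before the shock: 826 - 3P = 3P - 680 ⇒ 1506 = 6P ⇒ P = 251, q = 73.
The shock moves the curves to qd = 921 - 3P and qs = 3P - 879.
Setting them equal: 921 - 3P = 3P - 879 → 1800 = 6P, so P = 300 and q = 21.
Δq = 21 − 73 = -52.00.

-52.00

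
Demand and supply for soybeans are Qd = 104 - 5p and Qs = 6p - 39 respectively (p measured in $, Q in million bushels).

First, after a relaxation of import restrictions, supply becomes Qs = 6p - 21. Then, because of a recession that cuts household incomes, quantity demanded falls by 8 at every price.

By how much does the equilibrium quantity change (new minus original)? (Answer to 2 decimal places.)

+3.82

Initially, 104 - 5p = 6p - 39, so 143 = 11p and p = 13, Q = 39.
With the change applied: demand Qd = 96 - 5p, supply Qs = 6p - 21.
Equate the new curves: 96 - 5p = 6p - 21, giving 117 = 11p, p = 117/11 ≈ 10.6364, Q = 471/11 ≈ 42.8182.
ΔQ = 42.8182 − 39 = +3.82.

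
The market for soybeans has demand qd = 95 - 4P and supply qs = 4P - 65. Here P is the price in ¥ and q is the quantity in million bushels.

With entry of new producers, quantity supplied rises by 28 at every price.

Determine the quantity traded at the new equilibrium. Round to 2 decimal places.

29.00

Before the shock: 95 - 4P = 4P - 65 ⇒ 160 = 8P ⇒ P = 20, q = 15.
The new curves are qd = 95 - 4P (demand) and qs = 4P - 37 (supply).
Setting them equal: 95 - 4P = 4P - 37 → 132 = 8P, so P = 16.5 and q = 29.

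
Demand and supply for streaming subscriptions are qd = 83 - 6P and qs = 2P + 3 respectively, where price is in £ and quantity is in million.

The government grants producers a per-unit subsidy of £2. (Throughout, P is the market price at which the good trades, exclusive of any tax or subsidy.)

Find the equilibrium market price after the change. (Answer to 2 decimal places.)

Initially, 83 - 6P = 2P + 3, so 80 = 8P and P = 10, q = 23.
Since sellers receive the price plus the subsidy, the effective supply curve becomes qs = 2P + 7.
Clearing the new market: 83 - 6P = 2P + 7, so P = 9.5 and q = 26.

9.50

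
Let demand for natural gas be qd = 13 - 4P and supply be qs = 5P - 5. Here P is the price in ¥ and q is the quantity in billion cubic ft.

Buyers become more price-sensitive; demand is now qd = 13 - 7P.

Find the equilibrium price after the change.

1.5

Solve the original market: 13 - 4P = 5P - 5, hence P = 2 and q = 5.
The shock moves the curves to qd = 13 - 7P and qs = 5P - 5.
Setting them equal: 13 - 7P = 5P - 5 → 18 = 12P, so P = 1.5 and q = 2.5.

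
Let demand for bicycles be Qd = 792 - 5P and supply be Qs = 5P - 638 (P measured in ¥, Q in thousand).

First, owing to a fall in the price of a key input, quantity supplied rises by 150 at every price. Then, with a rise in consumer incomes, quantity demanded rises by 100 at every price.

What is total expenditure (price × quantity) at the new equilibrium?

27876

Initially, 792 - 5P = 5P - 638, so 1430 = 10P and P = 143, Q = 77.
After the shift, demand is Qd = 892 - 5P and supply is Qs = 5P - 488.
New equilibrium: 892 - 5P = 5P - 488 ⇒ 1380 = 10P ⇒ P = 138, Q = 202.
New expenditure = 138 × 202 = 27876.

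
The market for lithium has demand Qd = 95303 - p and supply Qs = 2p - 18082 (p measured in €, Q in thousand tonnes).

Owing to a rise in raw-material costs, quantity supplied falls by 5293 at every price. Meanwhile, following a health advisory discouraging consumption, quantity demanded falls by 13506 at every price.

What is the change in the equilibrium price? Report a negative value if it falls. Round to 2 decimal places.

Initially, 95303 - p = 2p - 18082, so 113385 = 3p and p = 37795, Q = 57508.
The shock moves the curves to Qd = 81797 - p and Qs = 2p - 23375.
New equilibrium: 81797 - p = 2p - 23375 ⇒ 105172 = 3p ⇒ p = 105172/3 ≈ 35057.3333, Q = 140219/3 ≈ 46739.6667.
Δp = 35057.3333 − 37795 = -2737.67.

-2737.67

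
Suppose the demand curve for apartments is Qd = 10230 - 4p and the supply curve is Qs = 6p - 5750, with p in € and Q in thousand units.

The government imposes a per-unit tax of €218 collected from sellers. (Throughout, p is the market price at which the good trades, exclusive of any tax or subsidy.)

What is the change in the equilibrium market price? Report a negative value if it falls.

+130.8

Original equilibrium: 10230 - 4p = 6p - 5750 gives 15980 = 10p, so p = 1598 and Q = 3838.
Since sellers keep the price net of the tax, the effective supply curve becomes Qs = 6p - 7058.
Clearing the new market: 10230 - 4p = 6p - 7058, so p = 1728.8 and Q = 3314.8.
Δp = 1728.8 − 1598 = +130.8.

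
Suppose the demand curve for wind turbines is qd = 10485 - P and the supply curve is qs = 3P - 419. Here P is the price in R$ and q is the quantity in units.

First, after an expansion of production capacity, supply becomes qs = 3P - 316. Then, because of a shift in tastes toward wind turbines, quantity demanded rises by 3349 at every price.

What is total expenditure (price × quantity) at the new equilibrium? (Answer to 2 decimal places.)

Before the shock: 10485 - P = 3P - 419 ⇒ 10904 = 4P ⇒ P = 2726, q = 7759.
With the change applied: demand qd = 13834 - P, supply qs = 3P - 316.
Equate the new curves: 13834 - P = 3P - 316, giving 14150 = 4P, P = 3537.5, q = 10296.5.
New expenditure = 3537.5 × 10296.5 = 36423868.75.

36423868.75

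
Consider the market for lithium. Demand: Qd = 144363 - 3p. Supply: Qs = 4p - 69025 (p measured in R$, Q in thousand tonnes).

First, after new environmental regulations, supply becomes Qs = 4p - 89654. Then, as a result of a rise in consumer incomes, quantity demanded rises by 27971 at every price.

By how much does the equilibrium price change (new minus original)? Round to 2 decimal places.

+6942.86

Solve the original market: 144363 - 3p = 4p - 69025, hence p = 30484 and Q = 52911.
The new curves are Qd = 172334 - 3p (demand) and Qs = 4p - 89654 (supply).
Clearing the new market: 172334 - 3p = 4p - 89654, so p = 261988/7 ≈ 37426.8571 and Q = 420374/7 ≈ 60053.4286.
Δp = 37426.8571 − 30484 = +6942.86.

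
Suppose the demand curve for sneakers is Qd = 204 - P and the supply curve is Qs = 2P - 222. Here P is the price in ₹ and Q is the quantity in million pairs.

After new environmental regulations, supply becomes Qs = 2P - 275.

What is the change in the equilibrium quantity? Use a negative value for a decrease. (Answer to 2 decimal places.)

Original equilibrium: 204 - P = 2P - 222 gives 426 = 3P, so P = 142 and Q = 62.
The new curves are Qd = 204 - P (demand) and Qs = 2P - 275 (supply).
Equate the new curves: 204 - P = 2P - 275, giving 479 = 3P, P = 479/3 ≈ 159.6667, Q = 133/3 ≈ 44.3333.
ΔQ = 44.3333 − 62 = -17.67.

-17.67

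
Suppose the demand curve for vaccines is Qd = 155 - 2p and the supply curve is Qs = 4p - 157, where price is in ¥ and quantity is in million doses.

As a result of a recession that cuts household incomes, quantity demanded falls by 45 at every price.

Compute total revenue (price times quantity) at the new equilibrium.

Initially, 155 - 2p = 4p - 157, so 312 = 6p and p = 52, Q = 51.
With the change applied: demand Qd = 110 - 2p, supply Qs = 4p - 157.
Setting them equal: 110 - 2p = 4p - 157 → 267 = 6p, so p = 44.5 and Q = 21.
New expenditure = 44.5 × 21 = 934.5.

934.5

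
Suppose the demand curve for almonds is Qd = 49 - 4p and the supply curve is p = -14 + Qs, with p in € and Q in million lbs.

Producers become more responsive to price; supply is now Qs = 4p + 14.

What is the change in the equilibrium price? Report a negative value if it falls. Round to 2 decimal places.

-2.63

Before the shock: 49 - 4p = p + 14 ⇒ 35 = 5p ⇒ p = 7, Q = 21.
The shock moves the curves to Qd = 49 - 4p and Qs = 4p + 14.
Clearing the new market: 49 - 4p = 4p + 14, so p = 4.375 and Q = 31.5.
Δp = 4.375 − 7 = -2.63.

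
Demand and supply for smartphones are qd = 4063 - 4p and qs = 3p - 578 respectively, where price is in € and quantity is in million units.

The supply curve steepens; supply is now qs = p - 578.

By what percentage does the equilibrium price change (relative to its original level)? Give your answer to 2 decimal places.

Solve the original market: 4063 - 4p = 3p - 578, hence p = 663 and q = 1411.
The new curves are qd = 4063 - 4p (demand) and qs = p - 578 (supply).
Equate the new curves: 4063 - 4p = p - 578, giving 4641 = 5p, p = 928.2, q = 350.2.
%Δp = (928.2 − 663) / 663 × 100 = +40.00%.

+40.00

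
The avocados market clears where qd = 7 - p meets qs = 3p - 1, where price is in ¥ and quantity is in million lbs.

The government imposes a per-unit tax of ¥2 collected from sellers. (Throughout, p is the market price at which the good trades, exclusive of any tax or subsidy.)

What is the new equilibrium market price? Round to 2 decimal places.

Original equilibrium: 7 - p = 3p - 1 gives 8 = 4p, so p = 2 and q = 5.
Since sellers keep the price net of the tax, the effective supply curve becomes qs = 3p - 7.
New equilibrium: 7 - p = 3p - 7 ⇒ 14 = 4p ⇒ p = 3.5, q = 3.5.

3.50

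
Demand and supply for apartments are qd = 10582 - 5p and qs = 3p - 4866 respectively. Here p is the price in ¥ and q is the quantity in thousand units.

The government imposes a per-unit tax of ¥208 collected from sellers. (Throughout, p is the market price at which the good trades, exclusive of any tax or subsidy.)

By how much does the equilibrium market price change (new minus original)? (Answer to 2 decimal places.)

+78.00

Before the shock: 10582 - 5p = 3p - 4866 ⇒ 15448 = 8p ⇒ p = 1931, q = 927.
Since sellers keep the price net of the tax, the effective supply curve becomes qs = 3p - 5490.
New equilibrium: 10582 - 5p = 3p - 5490 ⇒ 16072 = 8p ⇒ p = 2009, q = 537.
Δp = 2009 − 1931 = +78.00.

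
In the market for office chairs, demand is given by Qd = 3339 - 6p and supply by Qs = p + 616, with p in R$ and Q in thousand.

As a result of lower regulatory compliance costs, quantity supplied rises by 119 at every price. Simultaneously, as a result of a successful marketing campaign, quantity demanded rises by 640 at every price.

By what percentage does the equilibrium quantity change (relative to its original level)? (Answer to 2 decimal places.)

+19.25

Initially, 3339 - 6p = p + 616, so 2723 = 7p and p = 389, Q = 1005.
The new curves are Qd = 3979 - 6p (demand) and Qs = p + 735 (supply).
Clearing the new market: 3979 - 6p = p + 735, so p = 3244/7 ≈ 463.4286 and Q = 8389/7 ≈ 1198.4286.
%ΔQ = (1198.4286 − 1005) / 1005 × 100 = +19.25%.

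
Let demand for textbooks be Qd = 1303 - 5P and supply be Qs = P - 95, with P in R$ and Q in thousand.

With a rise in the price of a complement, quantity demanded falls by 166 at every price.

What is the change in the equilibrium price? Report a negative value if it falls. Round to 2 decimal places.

-27.67

Original equilibrium: 1303 - 5P = P - 95 gives 1398 = 6P, so P = 233 and Q = 138.
The shock moves the curves to Qd = 1137 - 5P and Qs = P - 95.
Setting them equal: 1137 - 5P = P - 95 → 1232 = 6P, so P = 616/3 ≈ 205.3333 and Q = 331/3 ≈ 110.3333.
ΔP = 205.3333 − 233 = -27.67.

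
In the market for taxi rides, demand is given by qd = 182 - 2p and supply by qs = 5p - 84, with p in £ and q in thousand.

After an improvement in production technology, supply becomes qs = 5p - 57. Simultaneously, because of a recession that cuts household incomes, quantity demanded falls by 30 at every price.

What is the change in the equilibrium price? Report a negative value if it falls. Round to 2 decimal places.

Initially, 182 - 2p = 5p - 84, so 266 = 7p and p = 38, q = 106.
The new curves are qd = 152 - 2p (demand) and qs = 5p - 57 (supply).
Setting them equal: 152 - 2p = 5p - 57 → 209 = 7p, so p = 209/7 ≈ 29.8571 and q = 646/7 ≈ 92.2857.
Δp = 29.8571 − 38 = -8.14.

-8.14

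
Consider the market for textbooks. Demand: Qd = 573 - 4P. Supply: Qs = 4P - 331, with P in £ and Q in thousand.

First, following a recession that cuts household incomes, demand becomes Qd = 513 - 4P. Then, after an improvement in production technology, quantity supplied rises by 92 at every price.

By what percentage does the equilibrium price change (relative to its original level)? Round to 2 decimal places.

Original equilibrium: 573 - 4P = 4P - 331 gives 904 = 8P, so P = 113 and Q = 121.
After the shift, demand is Qd = 513 - 4P and supply is Qs = 4P - 239.
Setting them equal: 513 - 4P = 4P - 239 → 752 = 8P, so P = 94 and Q = 137.
%ΔP = (94 − 113) / 113 × 100 = -16.81%.

-16.81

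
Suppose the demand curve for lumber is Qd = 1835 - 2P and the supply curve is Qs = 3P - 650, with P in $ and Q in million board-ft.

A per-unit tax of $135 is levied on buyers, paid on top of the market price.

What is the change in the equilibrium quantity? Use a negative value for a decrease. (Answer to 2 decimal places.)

-162.00

Original equilibrium: 1835 - 2P = 3P - 650 gives 2485 = 5P, so P = 497 and Q = 841.
Since buyers pay the price plus the tax, the effective demand curve becomes Qd = 1565 - 2P.
Setting them equal: 1565 - 2P = 3P - 650 → 2215 = 5P, so P = 443 and Q = 679.
ΔQ = 679 − 841 = -162.00.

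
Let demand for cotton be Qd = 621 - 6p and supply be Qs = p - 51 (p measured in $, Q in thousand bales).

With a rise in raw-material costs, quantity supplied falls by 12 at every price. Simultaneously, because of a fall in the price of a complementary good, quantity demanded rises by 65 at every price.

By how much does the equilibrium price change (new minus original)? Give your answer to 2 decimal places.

+11.00

Solve the original market: 621 - 6p = p - 51, hence p = 96 and Q = 45.
With the change applied: demand Qd = 686 - 6p, supply Qs = p - 63.
Clearing the new market: 686 - 6p = p - 63, so p = 107 and Q = 44.
Δp = 107 − 96 = +11.00.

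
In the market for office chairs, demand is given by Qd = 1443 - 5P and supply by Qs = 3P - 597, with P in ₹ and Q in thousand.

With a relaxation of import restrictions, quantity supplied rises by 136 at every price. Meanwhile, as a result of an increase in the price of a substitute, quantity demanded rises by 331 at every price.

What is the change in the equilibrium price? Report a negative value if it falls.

+24.375

Original equilibrium: 1443 - 5P = 3P - 597 gives 2040 = 8P, so P = 255 and Q = 168.
After the shift, demand is Qd = 1774 - 5P and supply is Qs = 3P - 461.
Clearing the new market: 1774 - 5P = 3P - 461, so P = 279.375 and Q = 377.125.
ΔP = 279.375 − 255 = +24.375.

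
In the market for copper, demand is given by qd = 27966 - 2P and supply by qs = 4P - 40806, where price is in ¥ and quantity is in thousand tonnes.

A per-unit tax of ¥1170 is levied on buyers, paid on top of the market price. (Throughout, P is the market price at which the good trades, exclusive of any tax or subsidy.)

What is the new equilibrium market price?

11072

Before the shock: 27966 - 2P = 4P - 40806 ⇒ 68772 = 6P ⇒ P = 11462, q = 5042.
Since buyers pay the price plus the tax, the effective demand curve becomes qd = 25626 - 2P.
New equilibrium: 25626 - 2P = 4P - 40806 ⇒ 66432 = 6P ⇒ P = 11072, q = 3482.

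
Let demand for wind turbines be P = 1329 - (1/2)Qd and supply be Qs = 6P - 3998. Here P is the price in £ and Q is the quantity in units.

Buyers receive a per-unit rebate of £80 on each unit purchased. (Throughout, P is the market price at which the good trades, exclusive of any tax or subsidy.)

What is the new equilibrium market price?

852

Solve the original market: 2658 - 2P = 6P - 3998, hence P = 832 and Q = 994.
Since buyers' out-of-pocket price is the market price minus the rebate, the effective demand curve becomes Qd = 2818 - 2P.
New equilibrium: 2818 - 2P = 6P - 3998 ⇒ 6816 = 8P ⇒ P = 852, Q = 1114.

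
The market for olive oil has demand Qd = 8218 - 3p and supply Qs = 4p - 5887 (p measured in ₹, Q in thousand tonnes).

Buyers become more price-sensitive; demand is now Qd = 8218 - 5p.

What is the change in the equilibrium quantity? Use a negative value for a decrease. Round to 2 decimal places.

Initially, 8218 - 3p = 4p - 5887, so 14105 = 7p and p = 2015, Q = 2173.
The new curves are Qd = 8218 - 5p (demand) and Qs = 4p - 5887 (supply).
Setting them equal: 8218 - 5p = 4p - 5887 → 14105 = 9p, so p = 14105/9 ≈ 1567.2222 and Q = 3437/9 ≈ 381.8889.
ΔQ = 381.8889 − 2173 = -1791.11.

-1791.11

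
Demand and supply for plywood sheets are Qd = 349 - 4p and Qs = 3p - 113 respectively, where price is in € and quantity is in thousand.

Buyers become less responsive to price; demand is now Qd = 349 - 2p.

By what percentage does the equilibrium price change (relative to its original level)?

Solve the original market: 349 - 4p = 3p - 113, hence p = 66 and Q = 85.
The shock moves the curves to Qd = 349 - 2p and Qs = 3p - 113.
Setting them equal: 349 - 2p = 3p - 113 → 462 = 5p, so p = 92.4 and Q = 164.2.
%Δp = (92.4 − 66) / 66 × 100 = +40%.

+40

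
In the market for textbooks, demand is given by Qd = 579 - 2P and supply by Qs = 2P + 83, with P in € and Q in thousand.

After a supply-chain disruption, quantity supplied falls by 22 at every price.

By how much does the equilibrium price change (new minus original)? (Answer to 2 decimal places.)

+5.50

Original equilibrium: 579 - 2P = 2P + 83 gives 496 = 4P, so P = 124 and Q = 331.
The shock moves the curves to Qd = 579 - 2P and Qs = 2P + 61.
Clearing the new market: 579 - 2P = 2P + 61, so P = 129.5 and Q = 320.
ΔP = 129.5 − 124 = +5.50.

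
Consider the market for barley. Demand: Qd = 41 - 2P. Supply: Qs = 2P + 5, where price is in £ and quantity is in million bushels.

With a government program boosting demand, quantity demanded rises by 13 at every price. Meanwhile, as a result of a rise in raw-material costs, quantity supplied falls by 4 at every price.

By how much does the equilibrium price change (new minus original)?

+4.25

Solve the original market: 41 - 2P = 2P + 5, hence P = 9 and Q = 23.
The shock moves the curves to Qd = 54 - 2P and Qs = 2P + 1.
Setting them equal: 54 - 2P = 2P + 1 → 53 = 4P, so P = 13.25 and Q = 27.5.
ΔP = 13.25 − 9 = +4.25.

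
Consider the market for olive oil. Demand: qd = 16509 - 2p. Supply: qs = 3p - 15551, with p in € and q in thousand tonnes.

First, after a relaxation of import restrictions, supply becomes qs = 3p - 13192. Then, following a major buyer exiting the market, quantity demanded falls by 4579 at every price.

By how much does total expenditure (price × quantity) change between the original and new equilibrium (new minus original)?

-14176318.72

Before the shock: 16509 - 2p = 3p - 15551 ⇒ 32060 = 5p ⇒ p = 6412, q = 3685.
After the shift, demand is qd = 11930 - 2p and supply is qs = 3p - 13192.
Equate the new curves: 11930 - 2p = 3p - 13192, giving 25122 = 5p, p = 5024.4, q = 1881.2.
Expenditure moves from 6412×3685 = 23628220 to 5024.4×1881.2 = 9451901.28; change = -14176318.72.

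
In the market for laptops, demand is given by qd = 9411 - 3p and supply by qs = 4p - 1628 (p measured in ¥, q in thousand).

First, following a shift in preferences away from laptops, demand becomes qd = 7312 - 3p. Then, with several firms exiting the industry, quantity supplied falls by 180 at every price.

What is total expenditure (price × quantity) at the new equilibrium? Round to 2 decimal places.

4434181.22

Solve the original market: 9411 - 3p = 4p - 1628, hence p = 1577 and q = 4680.
The shock moves the curves to qd = 7312 - 3p and qs = 4p - 1808.
Equate the new curves: 7312 - 3p = 4p - 1808, giving 9120 = 7p, p = 9120/7 ≈ 1302.8571, q = 23824/7 ≈ 3403.4286.
New expenditure = 1302.8571 × 3403.4286 = 4434181.22.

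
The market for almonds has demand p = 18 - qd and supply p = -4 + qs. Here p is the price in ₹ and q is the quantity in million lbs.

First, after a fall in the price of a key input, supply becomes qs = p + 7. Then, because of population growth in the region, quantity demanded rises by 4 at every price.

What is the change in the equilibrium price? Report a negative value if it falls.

Before the shock: 18 - p = p + 4 ⇒ 14 = 2p ⇒ p = 7, q = 11.
The shock moves the curves to qd = 22 - p and qs = p + 7.
New equilibrium: 22 - p = p + 7 ⇒ 15 = 2p ⇒ p = 7.5, q = 14.5.
Δp = 7.5 − 7 = +0.5.

+0.5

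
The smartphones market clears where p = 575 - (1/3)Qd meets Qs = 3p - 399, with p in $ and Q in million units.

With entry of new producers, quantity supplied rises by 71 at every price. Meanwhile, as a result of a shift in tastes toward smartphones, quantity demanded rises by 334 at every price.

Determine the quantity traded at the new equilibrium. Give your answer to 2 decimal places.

865.50

Initially, 1725 - 3p = 3p - 399, so 2124 = 6p and p = 354, Q = 663.
With the change applied: demand Qd = 2059 - 3p, supply Qs = 3p - 328.
New equilibrium: 2059 - 3p = 3p - 328 ⇒ 2387 = 6p ⇒ p = 2387/6 ≈ 397.8333, Q = 865.5.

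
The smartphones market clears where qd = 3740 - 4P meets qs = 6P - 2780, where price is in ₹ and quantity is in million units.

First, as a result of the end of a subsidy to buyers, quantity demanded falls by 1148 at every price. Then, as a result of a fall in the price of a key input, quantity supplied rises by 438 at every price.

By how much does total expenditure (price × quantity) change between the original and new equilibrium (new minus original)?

-432945.44

Initially, 3740 - 4P = 6P - 2780, so 6520 = 10P and P = 652, q = 1132.
With the change applied: demand qd = 2592 - 4P, supply qs = 6P - 2342.
Equate the new curves: 2592 - 4P = 6P - 2342, giving 4934 = 10P, P = 493.4, q = 618.4.
Expenditure moves from 652×1132 = 738064 to 493.4×618.4 = 305118.56; change = -432945.44.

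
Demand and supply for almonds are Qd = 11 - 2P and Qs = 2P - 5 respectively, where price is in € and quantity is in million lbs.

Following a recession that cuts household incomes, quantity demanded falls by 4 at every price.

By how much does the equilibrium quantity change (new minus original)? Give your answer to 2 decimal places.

-2.00

Original equilibrium: 11 - 2P = 2P - 5 gives 16 = 4P, so P = 4 and Q = 3.
With the change applied: demand Qd = 7 - 2P, supply Qs = 2P - 5.
New equilibrium: 7 - 2P = 2P - 5 ⇒ 12 = 4P ⇒ P = 3, Q = 1.
ΔQ = 1 − 3 = -2.00.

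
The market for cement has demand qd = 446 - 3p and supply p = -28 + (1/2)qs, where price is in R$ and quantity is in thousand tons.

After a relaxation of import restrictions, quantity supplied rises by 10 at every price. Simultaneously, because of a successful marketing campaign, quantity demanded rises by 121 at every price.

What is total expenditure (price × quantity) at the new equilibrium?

26693.28

Solve the original market: 446 - 3p = 2p + 56, hence p = 78 and q = 212.
With the change applied: demand qd = 567 - 3p, supply qs = 2p + 66.
Clearing the new market: 567 - 3p = 2p + 66, so p = 100.2 and q = 266.4.
New expenditure = 100.2 × 266.4 = 26693.28.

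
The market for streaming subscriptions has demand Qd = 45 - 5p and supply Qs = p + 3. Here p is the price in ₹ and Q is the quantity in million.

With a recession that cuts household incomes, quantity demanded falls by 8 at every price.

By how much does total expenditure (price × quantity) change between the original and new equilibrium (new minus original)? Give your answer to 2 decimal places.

-20.89

Initially, 45 - 5p = p + 3, so 42 = 6p and p = 7, Q = 10.
After the shift, demand is Qd = 37 - 5p and supply is Qs = p + 3.
Setting them equal: 37 - 5p = p + 3 → 34 = 6p, so p = 17/3 ≈ 5.6667 and Q = 26/3 ≈ 8.6667.
Expenditure moves from 7×10 = 70 to 5.6667×8.6667 = 49.1111; change = -20.89.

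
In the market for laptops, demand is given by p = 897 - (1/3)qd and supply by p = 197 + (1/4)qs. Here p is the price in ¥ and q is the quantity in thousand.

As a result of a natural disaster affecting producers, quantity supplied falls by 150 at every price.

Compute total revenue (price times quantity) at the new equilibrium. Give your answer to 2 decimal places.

588786.73

Solve the original market: 2691 - 3p = 4p - 788, hence p = 497 and q = 1200.
The shock moves the curves to qd = 2691 - 3p and qs = 4p - 938.
Setting them equal: 2691 - 3p = 4p - 938 → 3629 = 7p, so p = 3629/7 ≈ 518.4286 and q = 7950/7 ≈ 1135.7143.
New expenditure = 518.4286 × 1135.7143 = 588786.73.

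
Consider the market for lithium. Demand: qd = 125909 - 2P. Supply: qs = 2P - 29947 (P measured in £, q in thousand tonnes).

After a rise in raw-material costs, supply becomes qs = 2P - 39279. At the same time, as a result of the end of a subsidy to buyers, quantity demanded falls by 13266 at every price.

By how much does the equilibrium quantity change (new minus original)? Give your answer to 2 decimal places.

Before the shock: 125909 - 2P = 2P - 29947 ⇒ 155856 = 4P ⇒ P = 38964, q = 47981.
With the change applied: demand qd = 112643 - 2P, supply qs = 2P - 39279.
Clearing the new market: 112643 - 2P = 2P - 39279, so P = 37980.5 and q = 36682.
Δq = 36682 − 47981 = -11299.00.

-11299.00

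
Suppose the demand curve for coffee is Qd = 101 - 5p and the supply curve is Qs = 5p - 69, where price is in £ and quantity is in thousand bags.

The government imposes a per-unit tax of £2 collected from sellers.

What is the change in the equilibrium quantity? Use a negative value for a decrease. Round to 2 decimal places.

-5.00

Before the shock: 101 - 5p = 5p - 69 ⇒ 170 = 10p ⇒ p = 17, Q = 16.
Since sellers keep the price net of the tax, the effective supply curve becomes Qs = 5p - 79.
Clearing the new market: 101 - 5p = 5p - 79, so p = 18 and Q = 11.
ΔQ = 11 − 16 = -5.00.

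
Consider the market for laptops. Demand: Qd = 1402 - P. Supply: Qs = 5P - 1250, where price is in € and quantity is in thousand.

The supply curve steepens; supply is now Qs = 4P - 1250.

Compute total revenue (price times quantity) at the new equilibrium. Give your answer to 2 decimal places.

Solve the original market: 1402 - P = 5P - 1250, hence P = 442 and Q = 960.
The shock moves the curves to Qd = 1402 - P and Qs = 4P - 1250.
Equate the new curves: 1402 - P = 4P - 1250, giving 2652 = 5P, P = 530.4, Q = 871.6.
New expenditure = 530.4 × 871.6 = 462296.64.

462296.64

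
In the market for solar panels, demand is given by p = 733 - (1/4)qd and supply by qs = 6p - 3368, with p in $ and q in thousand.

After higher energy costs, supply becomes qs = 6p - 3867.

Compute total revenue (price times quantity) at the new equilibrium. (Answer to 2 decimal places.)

144410.76

Initially, 2932 - 4p = 6p - 3368, so 6300 = 10p and p = 630, q = 412.
After the shift, demand is qd = 2932 - 4p and supply is qs = 6p - 3867.
Setting them equal: 2932 - 4p = 6p - 3867 → 6799 = 10p, so p = 679.9 and q = 212.4.
New expenditure = 679.9 × 212.4 = 144410.76.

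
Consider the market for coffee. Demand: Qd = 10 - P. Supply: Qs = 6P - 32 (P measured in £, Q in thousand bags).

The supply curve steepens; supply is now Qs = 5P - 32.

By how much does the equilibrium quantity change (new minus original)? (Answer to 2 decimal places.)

Initially, 10 - P = 6P - 32, so 42 = 7P and P = 6, Q = 4.
The shock moves the curves to Qd = 10 - P and Qs = 5P - 32.
Equate the new curves: 10 - P = 5P - 32, giving 42 = 6P, P = 7, Q = 3.
ΔQ = 3 − 4 = -1.00.

-1.00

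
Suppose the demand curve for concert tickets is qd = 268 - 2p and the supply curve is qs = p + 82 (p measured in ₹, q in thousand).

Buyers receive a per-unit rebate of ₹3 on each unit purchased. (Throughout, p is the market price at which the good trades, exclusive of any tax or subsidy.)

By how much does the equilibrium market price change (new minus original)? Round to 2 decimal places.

+2.00

Initially, 268 - 2p = p + 82, so 186 = 3p and p = 62, q = 144.
Since buyers' out-of-pocket price is the market price minus the rebate, the effective demand curve becomes qd = 274 - 2p.
New equilibrium: 274 - 2p = p + 82 ⇒ 192 = 3p ⇒ p = 64, q = 146.
Δp = 64 − 62 = +2.00.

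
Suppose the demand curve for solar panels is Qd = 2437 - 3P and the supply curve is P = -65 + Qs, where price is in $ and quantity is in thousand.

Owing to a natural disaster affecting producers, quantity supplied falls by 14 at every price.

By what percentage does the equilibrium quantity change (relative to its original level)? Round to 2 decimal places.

-1.60

Initially, 2437 - 3P = P + 65, so 2372 = 4P and P = 593, Q = 658.
The new curves are Qd = 2437 - 3P (demand) and Qs = P + 51 (supply).
Clearing the new market: 2437 - 3P = P + 51, so P = 596.5 and Q = 647.5.
%ΔQ = (647.5 − 658) / 658 × 100 = -1.60%.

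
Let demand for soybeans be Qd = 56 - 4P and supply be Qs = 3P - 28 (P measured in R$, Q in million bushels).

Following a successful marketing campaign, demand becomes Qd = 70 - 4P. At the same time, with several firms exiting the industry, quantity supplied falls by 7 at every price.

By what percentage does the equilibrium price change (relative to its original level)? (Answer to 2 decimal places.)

+25.00

Before the shock: 56 - 4P = 3P - 28 ⇒ 84 = 7P ⇒ P = 12, Q = 8.
With the change applied: demand Qd = 70 - 4P, supply Qs = 3P - 35.
Equate the new curves: 70 - 4P = 3P - 35, giving 105 = 7P, P = 15, Q = 10.
%ΔP = (15 − 12) / 12 × 100 = +25.00%.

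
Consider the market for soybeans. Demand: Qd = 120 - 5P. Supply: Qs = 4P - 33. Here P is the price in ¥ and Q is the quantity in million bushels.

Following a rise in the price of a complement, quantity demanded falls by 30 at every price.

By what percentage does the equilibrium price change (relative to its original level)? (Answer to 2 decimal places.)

Before the shock: 120 - 5P = 4P - 33 ⇒ 153 = 9P ⇒ P = 17, Q = 35.
The shock moves the curves to Qd = 90 - 5P and Qs = 4P - 33.
Setting them equal: 90 - 5P = 4P - 33 → 123 = 9P, so P = 41/3 ≈ 13.6667 and Q = 65/3 ≈ 21.6667.
%ΔP = (13.6667 − 17) / 17 × 100 = -19.61%.

-19.61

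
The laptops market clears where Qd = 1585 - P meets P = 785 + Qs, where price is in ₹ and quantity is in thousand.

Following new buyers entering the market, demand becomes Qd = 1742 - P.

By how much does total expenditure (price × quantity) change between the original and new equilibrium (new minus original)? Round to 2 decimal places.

+130584.75

Initially, 1585 - P = P - 785, so 2370 = 2P and P = 1185, Q = 400.
The new curves are Qd = 1742 - P (demand) and Qs = P - 785 (supply).
Setting them equal: 1742 - P = P - 785 → 2527 = 2P, so P = 1263.5 and Q = 478.5.
Expenditure moves from 1185×400 = 474000 to 1263.5×478.5 = 604584.75; change = +130584.75.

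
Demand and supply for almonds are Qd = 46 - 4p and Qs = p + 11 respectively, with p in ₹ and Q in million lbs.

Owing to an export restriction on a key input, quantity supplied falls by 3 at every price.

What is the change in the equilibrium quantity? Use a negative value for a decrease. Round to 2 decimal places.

-2.40

Solve the original market: 46 - 4p = p + 11, hence p = 7 and Q = 18.
After the shift, demand is Qd = 46 - 4p and supply is Qs = p + 8.
New equilibrium: 46 - 4p = p + 8 ⇒ 38 = 5p ⇒ p = 7.6, Q = 15.6.
ΔQ = 15.6 − 18 = -2.40.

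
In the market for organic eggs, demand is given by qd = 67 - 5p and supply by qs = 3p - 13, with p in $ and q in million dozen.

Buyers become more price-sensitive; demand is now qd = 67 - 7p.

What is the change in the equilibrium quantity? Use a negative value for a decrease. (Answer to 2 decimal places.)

-6.00

Solve the original market: 67 - 5p = 3p - 13, hence p = 10 and q = 17.
The new curves are qd = 67 - 7p (demand) and qs = 3p - 13 (supply).
New equilibrium: 67 - 7p = 3p - 13 ⇒ 80 = 10p ⇒ p = 8, q = 11.
Δq = 11 − 17 = -6.00.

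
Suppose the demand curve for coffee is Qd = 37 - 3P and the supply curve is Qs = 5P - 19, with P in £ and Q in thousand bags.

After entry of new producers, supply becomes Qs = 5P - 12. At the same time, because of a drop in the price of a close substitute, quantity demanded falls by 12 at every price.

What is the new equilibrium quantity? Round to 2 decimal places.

Solve the original market: 37 - 3P = 5P - 19, hence P = 7 and Q = 16.
The new curves are Qd = 25 - 3P (demand) and Qs = 5P - 12 (supply).
Setting them equal: 25 - 3P = 5P - 12 → 37 = 8P, so P = 4.625 and Q = 11.125.

11.13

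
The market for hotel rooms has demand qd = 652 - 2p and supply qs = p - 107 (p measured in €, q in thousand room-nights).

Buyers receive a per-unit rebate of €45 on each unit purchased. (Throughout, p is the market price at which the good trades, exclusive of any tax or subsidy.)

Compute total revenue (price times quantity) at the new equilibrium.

Solve the original market: 652 - 2p = p - 107, hence p = 253 and q = 146.
Since buyers' out-of-pocket price is the market price minus the rebate, the effective demand curve becomes qd = 742 - 2p.
Setting them equal: 742 - 2p = p - 107 → 849 = 3p, so p = 283 and q = 176.
New expenditure = 283 × 176 = 49808.

49808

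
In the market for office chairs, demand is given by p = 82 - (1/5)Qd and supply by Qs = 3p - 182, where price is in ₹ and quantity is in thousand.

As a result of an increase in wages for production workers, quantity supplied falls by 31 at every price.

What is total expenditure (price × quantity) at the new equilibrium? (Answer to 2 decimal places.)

Original equilibrium: 410 - 5p = 3p - 182 gives 592 = 8p, so p = 74 and Q = 40.
After the shift, demand is Qd = 410 - 5p and supply is Qs = 3p - 213.
Clearing the new market: 410 - 5p = 3p - 213, so p = 77.875 and Q = 20.625.
New expenditure = 77.875 × 20.625 = 1606.17.

1606.17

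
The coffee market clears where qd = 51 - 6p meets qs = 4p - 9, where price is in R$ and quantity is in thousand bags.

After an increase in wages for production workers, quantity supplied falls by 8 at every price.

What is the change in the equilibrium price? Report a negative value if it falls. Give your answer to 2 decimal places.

+0.80

Initially, 51 - 6p = 4p - 9, so 60 = 10p and p = 6, q = 15.
The shock moves the curves to qd = 51 - 6p and qs = 4p - 17.
Setting them equal: 51 - 6p = 4p - 17 → 68 = 10p, so p = 6.8 and q = 10.2.
Δp = 6.8 − 6 = +0.80.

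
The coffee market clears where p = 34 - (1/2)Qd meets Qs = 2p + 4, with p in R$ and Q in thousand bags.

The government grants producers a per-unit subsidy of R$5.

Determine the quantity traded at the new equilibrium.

41

Solve the original market: 68 - 2p = 2p + 4, hence p = 16 and Q = 36.
Since sellers receive the price plus the subsidy, the effective supply curve becomes Qs = 2p + 14.
Equate the new curves: 68 - 2p = 2p + 14, giving 54 = 4p, p = 13.5, Q = 41.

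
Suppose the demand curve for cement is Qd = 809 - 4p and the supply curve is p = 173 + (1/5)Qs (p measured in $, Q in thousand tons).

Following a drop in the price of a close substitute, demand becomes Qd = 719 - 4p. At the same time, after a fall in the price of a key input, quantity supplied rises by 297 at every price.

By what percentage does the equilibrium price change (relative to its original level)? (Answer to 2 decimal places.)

-23.12

Before the shock: 809 - 4p = 5p - 865 ⇒ 1674 = 9p ⇒ p = 186, Q = 65.
With the change applied: demand Qd = 719 - 4p, supply Qs = 5p - 568.
Clearing the new market: 719 - 4p = 5p - 568, so p = 143 and Q = 147.
%Δp = (143 − 186) / 186 × 100 = -23.12%.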